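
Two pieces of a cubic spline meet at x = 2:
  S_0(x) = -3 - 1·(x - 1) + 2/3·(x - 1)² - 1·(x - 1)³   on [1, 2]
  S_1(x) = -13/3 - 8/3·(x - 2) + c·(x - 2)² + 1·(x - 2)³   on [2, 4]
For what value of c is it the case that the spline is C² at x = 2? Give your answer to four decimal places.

-2.3333

S_0''(x) = 4/3 - 6·(x - 1), so S_0''(2) = -14/3. On the right, S_1''(2) = 2c, so c = -7/3.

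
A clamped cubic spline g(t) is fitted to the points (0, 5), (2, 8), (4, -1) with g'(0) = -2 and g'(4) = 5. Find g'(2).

Let m_i = g''(x_i). Step sizes h_i = 2, 2; slopes of the chords Δ_i = (y_(i+1) - y_i)/h_i = 3/2, -9/2.
  2·m_0 + 8·m_1 + 2·m_2 = 6(Δ_1 - Δ_0) = -36
Clamped end conditions give two more equations: 2h_0·m_0 + h_0·m_1 = 6(Δ_0 - g'(0)) = 21 and h_1·m_1 + 2h_1·m_2 = 6(g'(4) - Δ_1) = 57.
Solving the tridiagonal system: m_0 = 23/2, m_1 = -25/2, m_2 = 41/2.
On [2, 4], g'(t) = b_1 + 2c_1·(t - 2) + 3d_1·(t - 2)² with b_1 = Δ_1 - h_1(2m_1 + m_2)/6 = -3, c_1 = m_1/2 = -25/4, d_1 = (m_2 - m_1)/(6h_1) = 11/4. So g'(2) = -3.

-3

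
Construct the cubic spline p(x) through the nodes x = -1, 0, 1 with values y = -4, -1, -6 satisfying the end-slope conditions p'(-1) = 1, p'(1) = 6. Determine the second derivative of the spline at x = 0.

With M_i denoting the second derivative at x_i, h_i = 1, 1, and Δ_i = (y_(i+1) − y_i)/h_i = 3, -5:
  1·M_0 + 4·M_1 + 1·M_2 = 6(Δ_1 - Δ_0) = -48
Clamped end conditions give two more equations: 2h_0·M_0 + h_0·M_1 = 6(Δ_0 - p'(-1)) = 12 and h_1·M_1 + 2h_1·M_2 = 6(p'(1) - Δ_1) = 66.
Forward elimination and back-substitution give M_0 = 41/2, M_1 = -29, M_2 = 95/2.

-29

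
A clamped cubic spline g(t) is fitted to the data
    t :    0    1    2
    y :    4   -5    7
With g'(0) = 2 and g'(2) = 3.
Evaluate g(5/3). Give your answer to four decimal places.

3.5185

Let M_i = g''(x_i). Step sizes h_i = 1, 1; slopes of the chords Δ_i = (y_(i+1) - y_i)/h_i = -9, 12.
  1·M_0 + 4·M_1 + 1·M_2 = 6(Δ_1 - Δ_0) = 126
Clamped end conditions give two more equations: 2h_0·M_0 + h_0·M_1 = 6(Δ_0 - g'(0)) = -66 and h_1·M_1 + 2h_1·M_2 = 6(g'(2) - Δ_1) = -54.
Hence M_0 = -64, M_1 = 62, M_2 = -58.
On [1, 2], g(t) = -5 + 1·(t - 1) + 31·(t - 1)² - 20·(t - 1)³.
With (t - 1) = 2/3: g(5/3) = 95/27.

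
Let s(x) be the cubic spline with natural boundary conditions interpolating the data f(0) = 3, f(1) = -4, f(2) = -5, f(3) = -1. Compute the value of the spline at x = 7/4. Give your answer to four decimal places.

Put M_i = s'' at the i-th knot. Here h = (1, 1, 1) and Δ = (-7, -1, 4), so the interior equations h_(i-1)·M_(i-1) + 2(h_(i-1)+h_i)·M_i + h_i·M_(i+1) = 6(Δ_i − Δ_(i-1)) read
  1·M_0 + 4·M_1 + 1·M_2 = 6(Δ_1 - Δ_0) = 36
  1·M_1 + 4·M_2 + 1·M_3 = 6(Δ_2 - Δ_1) = 30
Natural end conditions: M_0 = M_3 = 0.
Solving the tridiagonal system: M_0 = 0, M_1 = 38/5, M_2 = 28/5, M_3 = 0.
On [1, 2], s(x) = -4 - 67/15·(x - 1) + 19/5·(x - 1)² - 1/3·(x - 1)³.
With (x - 1) = 3/4: s(7/4) = -1713/320.

-5.3531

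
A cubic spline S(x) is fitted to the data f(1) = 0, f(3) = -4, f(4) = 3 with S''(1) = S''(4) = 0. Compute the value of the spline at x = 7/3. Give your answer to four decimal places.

-4.8889

Write M_i for S''(x_i). With h_i = 2, 1 and divided differences Δ_i = -2, 7, the continuity of S' gives the tridiagonal system
  2·M_0 + 6·M_1 + 1·M_2 = 6(Δ_1 - Δ_0) = 54
Natural end conditions: M_0 = M_2 = 0.
Forward elimination and back-substitution give M_0 = 0, M_1 = 9, M_2 = 0.
On [1, 3], S(x) = 0 - 5·(x - 1) + 0·(x - 1)² + 3/4·(x - 1)³.
With (x - 1) = 4/3: S(7/3) = -44/9.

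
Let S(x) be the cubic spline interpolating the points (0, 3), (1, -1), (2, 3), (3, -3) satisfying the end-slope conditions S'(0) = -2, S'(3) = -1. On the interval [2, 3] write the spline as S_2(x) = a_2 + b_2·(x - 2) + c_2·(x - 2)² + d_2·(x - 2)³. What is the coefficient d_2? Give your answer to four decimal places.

Let m_i = S''(x_i). Step sizes h_i = 1, 1, 1; slopes of the chords Δ_i = (y_(i+1) - y_i)/h_i = -4, 4, -6.
  1·m_0 + 4·m_1 + 1·m_2 = 6(Δ_1 - Δ_0) = 48
  1·m_1 + 4·m_2 + 1·m_3 = 6(Δ_2 - Δ_1) = -60
Clamped end conditions give two more equations: 2h_0·m_0 + h_0·m_1 = 6(Δ_0 - S'(0)) = -12 and h_2·m_2 + 2h_2·m_3 = 6(S'(3) - Δ_2) = 30.
Forward elimination and back-substitution give m_0 = -266/15, m_1 = 352/15, m_2 = -422/15, m_3 = 436/15.
On [2, 3], with S_2(x) = a_2 + b_2·(x - 2) + c_2·(x - 2)² + d_2·(x - 2)³: c_2 = m_2/2 = -211/15, d_2 = (m_3 - m_2)/(6h_2) = 143/15, b_2 = Δ_2 - h_2(2m_2 + m_3)/6 = -22/15.

9.5333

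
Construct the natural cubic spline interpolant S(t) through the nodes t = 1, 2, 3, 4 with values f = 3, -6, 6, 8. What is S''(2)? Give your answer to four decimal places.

37.6000

Let M_i = S''(x_i). Step sizes h_i = 1, 1, 1; slopes of the chords Δ_i = (y_(i+1) - y_i)/h_i = -9, 12, 2.
  1·M_0 + 4·M_1 + 1·M_2 = 6(Δ_1 - Δ_0) = 126
  1·M_1 + 4·M_2 + 1·M_3 = 6(Δ_2 - Δ_1) = -60
Natural end conditions: M_0 = M_3 = 0.
Forward elimination and back-substitution give M_0 = 0, M_1 = 188/5, M_2 = -122/5, M_3 = 0.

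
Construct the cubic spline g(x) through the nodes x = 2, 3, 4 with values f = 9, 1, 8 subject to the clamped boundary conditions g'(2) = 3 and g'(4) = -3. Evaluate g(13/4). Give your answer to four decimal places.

2.1289

With M_i denoting the second derivative at x_i, h_i = 1, 1, and Δ_i = (y_(i+1) − y_i)/h_i = -8, 7:
  1·M_0 + 4·M_1 + 1·M_2 = 6(Δ_1 - Δ_0) = 90
Clamped end conditions give two more equations: 2h_0·M_0 + h_0·M_1 = 6(Δ_0 - g'(2)) = -66 and h_1·M_1 + 2h_1·M_2 = 6(g'(4) - Δ_1) = -60.
Solving: M_0 = -117/2, M_1 = 51, M_2 = -111/2.
On [3, 4], g(x) = 1 - 3/4·(x - 3) + 51/2·(x - 3)² - 71/4·(x - 3)³.
With (x - 3) = 1/4: g(13/4) = 545/256.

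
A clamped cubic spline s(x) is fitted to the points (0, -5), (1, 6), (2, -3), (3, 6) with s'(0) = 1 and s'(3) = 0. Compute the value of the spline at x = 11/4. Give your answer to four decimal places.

Put m_i = s'' at the i-th knot. Here h = (1, 1, 1) and Δ = (11, -9, 9), so the interior equations h_(i-1)·m_(i-1) + 2(h_(i-1)+h_i)·m_i + h_i·m_(i+1) = 6(Δ_i − Δ_(i-1)) read
  1·m_0 + 4·m_1 + 1·m_2 = 6(Δ_1 - Δ_0) = -120
  1·m_1 + 4·m_2 + 1·m_3 = 6(Δ_2 - Δ_1) = 108
Clamped end conditions give two more equations: 2h_0·m_0 + h_0·m_1 = 6(Δ_0 - s'(0)) = 60 and h_2·m_2 + 2h_2·m_3 = 6(s'(3) - Δ_2) = -54.
Solving the tridiagonal system: m_0 = 178/3, m_1 = -176/3, m_2 = 166/3, m_3 = -164/3.
On [2, 3], s(x) = -3 - 1/3·(x - 2) + 83/3·(x - 2)² - 55/3·(x - 2)³.
With (x - 2) = 3/4: s(11/4) = 293/64.

4.5781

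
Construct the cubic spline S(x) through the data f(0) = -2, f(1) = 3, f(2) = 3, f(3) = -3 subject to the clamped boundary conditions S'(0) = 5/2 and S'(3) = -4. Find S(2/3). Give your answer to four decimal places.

1.2568

Put M_i = S'' at the i-th knot. Here h = (1, 1, 1) and Δ = (5, 0, -6), so the interior equations h_(i-1)·M_(i-1) + 2(h_(i-1)+h_i)·M_i + h_i·M_(i+1) = 6(Δ_i − Δ_(i-1)) read
  1·M_0 + 4·M_1 + 1·M_2 = 6(Δ_1 - Δ_0) = -30
  1·M_1 + 4·M_2 + 1·M_3 = 6(Δ_2 - Δ_1) = -36
Clamped end conditions give two more equations: 2h_0·M_0 + h_0·M_1 = 6(Δ_0 - S'(0)) = 15 and h_2·M_2 + 2h_2·M_3 = 6(S'(3) - Δ_2) = 12.
Forward elimination and back-substitution give M_0 = 172/15, M_1 = -119/15, M_2 = -146/15, M_3 = 163/15.
On [0, 1], S(x) = -2 + 5/2·x + 86/15·x² - 97/30·x³.
With x = 2/3: S(2/3) = 509/405.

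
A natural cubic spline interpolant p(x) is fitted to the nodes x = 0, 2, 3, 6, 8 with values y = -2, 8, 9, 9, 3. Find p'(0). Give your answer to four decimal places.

With M_i denoting the second derivative at x_i, h_i = 2, 1, 3, 2, and Δ_i = (y_(i+1) − y_i)/h_i = 5, 1, 0, -3:
  2·M_0 + 6·M_1 + 1·M_2 = 6(Δ_1 - Δ_0) = -24
  1·M_1 + 8·M_2 + 3·M_3 = 6(Δ_2 - Δ_1) = -6
  3·M_2 + 10·M_3 + 2·M_4 = 6(Δ_3 - Δ_2) = -18
Natural end conditions: M_0 = M_4 = 0.
Solving the tridiagonal system: M_0 = 0, M_1 = -849/208, M_2 = 51/104, M_3 = -405/208, M_4 = 0.
On [0, 2], p'(x) = b_0 + 2c_0·x + 3d_0·x² with b_0 = Δ_0 - h_0(2M_0 + M_1)/6 = 1323/208, c_0 = M_0/2 = 0, d_0 = (M_1 - M_0)/(6h_0) = -283/832. So p'(0) = 1323/208.

6.3606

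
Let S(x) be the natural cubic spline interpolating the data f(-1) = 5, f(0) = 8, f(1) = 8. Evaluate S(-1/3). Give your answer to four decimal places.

7.2778

Put m_i = S'' at the i-th knot. Here h = (1, 1) and Δ = (3, 0), so the interior equations h_(i-1)·m_(i-1) + 2(h_(i-1)+h_i)·m_i + h_i·m_(i+1) = 6(Δ_i − Δ_(i-1)) read
  1·m_0 + 4·m_1 + 1·m_2 = 6(Δ_1 - Δ_0) = -18
Natural end conditions: m_0 = m_2 = 0.
Forward elimination and back-substitution give m_0 = 0, m_1 = -9/2, m_2 = 0.
On [-1, 0], S(x) = 5 + 15/4·(x + 1) + 0·(x + 1)² - 3/4·(x + 1)³.
With (x + 1) = 2/3: S(-1/3) = 131/18.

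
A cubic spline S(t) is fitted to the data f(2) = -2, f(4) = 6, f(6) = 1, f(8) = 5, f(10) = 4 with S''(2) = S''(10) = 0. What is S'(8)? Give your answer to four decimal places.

1.7143

Put σ_i = S'' at the i-th knot. Here h = (2, 2, 2, 2) and Δ = (4, -5/2, 2, -1/2), so the interior equations h_(i-1)·σ_(i-1) + 2(h_(i-1)+h_i)·σ_i + h_i·σ_(i+1) = 6(Δ_i − Δ_(i-1)) read
  2·σ_0 + 8·σ_1 + 2·σ_2 = 6(Δ_1 - Δ_0) = -39
  2·σ_1 + 8·σ_2 + 2·σ_3 = 6(Δ_2 - Δ_1) = 27
  2·σ_2 + 8·σ_3 + 2·σ_4 = 6(Δ_3 - Δ_2) = -15
Natural end conditions: σ_0 = σ_4 = 0.
Forward elimination and back-substitution give σ_0 = 0, σ_1 = -177/28, σ_2 = 81/14, σ_3 = -93/28, σ_4 = 0.
On [8, 10], S'(t) = b_3 + 2c_3·(t - 8) + 3d_3·(t - 8)² with b_3 = Δ_3 - h_3(2σ_3 + σ_4)/6 = 12/7, c_3 = σ_3/2 = -93/56, d_3 = (σ_4 - σ_3)/(6h_3) = 31/112. So S'(8) = 12/7.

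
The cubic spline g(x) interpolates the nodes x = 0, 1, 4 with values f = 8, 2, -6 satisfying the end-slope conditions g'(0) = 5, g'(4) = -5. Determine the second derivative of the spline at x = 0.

Write M_i for g''(x_i). With h_i = 1, 3 and divided differences Δ_i = -6, -8/3, the continuity of g' gives the tridiagonal system
  1·M_0 + 8·M_1 + 3·M_2 = 6(Δ_1 - Δ_0) = 20
Clamped end conditions give two more equations: 2h_0·M_0 + h_0·M_1 = 6(Δ_0 - g'(0)) = -66 and h_1·M_1 + 2h_1·M_2 = 6(g'(4) - Δ_1) = -14.
Solving: M_0 = -38, M_1 = 10, M_2 = -22/3.

-38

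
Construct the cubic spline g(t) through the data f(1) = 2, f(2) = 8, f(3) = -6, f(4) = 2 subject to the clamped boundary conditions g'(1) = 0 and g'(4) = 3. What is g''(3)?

Put m_i = g'' at the i-th knot. Here h = (1, 1, 1) and Δ = (6, -14, 8), so the interior equations h_(i-1)·m_(i-1) + 2(h_(i-1)+h_i)·m_i + h_i·m_(i+1) = 6(Δ_i − Δ_(i-1)) read
  1·m_0 + 4·m_1 + 1·m_2 = 6(Δ_1 - Δ_0) = -120
  1·m_1 + 4·m_2 + 1·m_3 = 6(Δ_2 - Δ_1) = 132
Clamped end conditions give two more equations: 2h_0·m_0 + h_0·m_1 = 6(Δ_0 - g'(1)) = 36 and h_2·m_2 + 2h_2·m_3 = 6(g'(4) - Δ_2) = -30.
Solving the tridiagonal system: m_0 = 46, m_1 = -56, m_2 = 58, m_3 = -44.

58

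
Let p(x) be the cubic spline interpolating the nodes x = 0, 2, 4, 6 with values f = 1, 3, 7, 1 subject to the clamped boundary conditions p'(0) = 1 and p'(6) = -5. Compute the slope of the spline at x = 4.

Put σ_i = p'' at the i-th knot. Here h = (2, 2, 2) and Δ = (1, 2, -3), so the interior equations h_(i-1)·σ_(i-1) + 2(h_(i-1)+h_i)·σ_i + h_i·σ_(i+1) = 6(Δ_i − Δ_(i-1)) read
  2·σ_0 + 8·σ_1 + 2·σ_2 = 6(Δ_1 - Δ_0) = 6
  2·σ_1 + 8·σ_2 + 2·σ_3 = 6(Δ_2 - Δ_1) = -30
Clamped end conditions give two more equations: 2h_0·σ_0 + h_0·σ_1 = 6(Δ_0 - p'(0)) = 0 and h_2·σ_2 + 2h_2·σ_3 = 6(p'(6) - Δ_2) = -12.
Solving the tridiagonal system: σ_0 = -1, σ_1 = 2, σ_2 = -4, σ_3 = -1.
On [4, 6], p'(x) = b_2 + 2c_2·(x - 4) + 3d_2·(x - 4)² with b_2 = Δ_2 - h_2(2σ_2 + σ_3)/6 = 0, c_2 = σ_2/2 = -2, d_2 = (σ_3 - σ_2)/(6h_2) = 1/4. So p'(4) = 0.

0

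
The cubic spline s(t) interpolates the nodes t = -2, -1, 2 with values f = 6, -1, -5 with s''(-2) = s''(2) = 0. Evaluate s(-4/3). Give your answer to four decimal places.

Let σ_i = s''(x_i). Step sizes h_i = 1, 3; slopes of the chords Δ_i = (y_(i+1) - y_i)/h_i = -7, -4/3.
  1·σ_0 + 8·σ_1 + 3·σ_2 = 6(Δ_1 - Δ_0) = 34
Natural end conditions: σ_0 = σ_2 = 0.
Solving the tridiagonal system: σ_0 = 0, σ_1 = 17/4, σ_2 = 0.
On [-2, -1], s(t) = 6 - 185/24·(t + 2) + 0·(t + 2)² + 17/24·(t + 2)³.
With (t + 2) = 2/3: s(-4/3) = 347/324.

1.0710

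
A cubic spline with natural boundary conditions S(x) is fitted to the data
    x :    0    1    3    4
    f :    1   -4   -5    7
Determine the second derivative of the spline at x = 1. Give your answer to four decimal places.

Put M_i = S'' at the i-th knot. Here h = (1, 2, 1) and Δ = (-5, -1/2, 12), so the interior equations h_(i-1)·M_(i-1) + 2(h_(i-1)+h_i)·M_i + h_i·M_(i+1) = 6(Δ_i − Δ_(i-1)) read
  1·M_0 + 6·M_1 + 2·M_2 = 6(Δ_1 - Δ_0) = 27
  2·M_1 + 6·M_2 + 1·M_3 = 6(Δ_2 - Δ_1) = 75
Natural end conditions: M_0 = M_3 = 0.
Solving: M_0 = 0, M_1 = 3/8, M_2 = 99/8, M_3 = 0.

0.3750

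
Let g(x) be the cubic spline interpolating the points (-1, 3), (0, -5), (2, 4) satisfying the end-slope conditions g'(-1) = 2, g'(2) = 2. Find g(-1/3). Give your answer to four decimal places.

Put σ_i = g'' at the i-th knot. Here h = (1, 2) and Δ = (-8, 9/2), so the interior equations h_(i-1)·σ_(i-1) + 2(h_(i-1)+h_i)·σ_i + h_i·σ_(i+1) = 6(Δ_i − Δ_(i-1)) read
  1·σ_0 + 6·σ_1 + 2·σ_2 = 6(Δ_1 - Δ_0) = 75
Clamped end conditions give two more equations: 2h_0·σ_0 + h_0·σ_1 = 6(Δ_0 - g'(-1)) = -60 and h_1·σ_1 + 2h_1·σ_2 = 6(g'(2) - Δ_1) = -15.
Solving the tridiagonal system: σ_0 = -85/2, σ_1 = 25, σ_2 = -65/4.
On [-1, 0], g(x) = 3 + 2·(x + 1) - 85/4·(x + 1)² + 45/4·(x + 1)³.
With (x + 1) = 2/3: g(-1/3) = -16/9.

-1.7778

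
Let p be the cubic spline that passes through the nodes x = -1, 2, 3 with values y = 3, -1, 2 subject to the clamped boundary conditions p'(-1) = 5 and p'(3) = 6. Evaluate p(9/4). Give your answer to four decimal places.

-0.8125

With σ_i denoting the second derivative at x_i, h_i = 3, 1, and Δ_i = (y_(i+1) − y_i)/h_i = -4/3, 3:
  3·σ_0 + 8·σ_1 + 1·σ_2 = 6(Δ_1 - Δ_0) = 26
Clamped end conditions give two more equations: 2h_0·σ_0 + h_0·σ_1 = 6(Δ_0 - p'(-1)) = -38 and h_1·σ_1 + 2h_1·σ_2 = 6(p'(3) - Δ_1) = 18.
Solving: σ_0 = -28/3, σ_1 = 6, σ_2 = 6.
On [2, 3], p(x) = -1 + 0·(x - 2) + 3·(x - 2)² + 0·(x - 2)³.
With (x - 2) = 1/4: p(9/4) = -13/16.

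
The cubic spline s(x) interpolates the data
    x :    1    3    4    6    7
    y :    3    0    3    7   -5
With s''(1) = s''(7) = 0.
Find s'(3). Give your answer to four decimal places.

With M_i denoting the second derivative at x_i, h_i = 2, 1, 2, 1, and Δ_i = (y_(i+1) − y_i)/h_i = -3/2, 3, 2, -12:
  2·M_0 + 6·M_1 + 1·M_2 = 6(Δ_1 - Δ_0) = 27
  1·M_1 + 6·M_2 + 2·M_3 = 6(Δ_2 - Δ_1) = -6
  2·M_2 + 6·M_3 + 1·M_4 = 6(Δ_3 - Δ_2) = -84
Natural end conditions: M_0 = M_4 = 0.
Solving: M_0 = 0, M_1 = 122/31, M_2 = 105/31, M_3 = -469/31, M_4 = 0.
On [3, 4], s'(x) = b_1 + 2c_1·(x - 3) + 3d_1·(x - 3)² with b_1 = Δ_1 - h_1(2M_1 + M_2)/6 = 209/186, c_1 = M_1/2 = 61/31, d_1 = (M_2 - M_1)/(6h_1) = -17/186. So s'(3) = 209/186.

1.1237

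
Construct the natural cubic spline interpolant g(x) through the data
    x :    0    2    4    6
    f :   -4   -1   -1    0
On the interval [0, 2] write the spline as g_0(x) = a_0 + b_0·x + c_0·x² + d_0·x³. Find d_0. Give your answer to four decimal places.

-0.1083

Put M_i = g'' at the i-th knot. Here h = (2, 2, 2) and Δ = (3/2, 0, 1/2), so the interior equations h_(i-1)·M_(i-1) + 2(h_(i-1)+h_i)·M_i + h_i·M_(i+1) = 6(Δ_i − Δ_(i-1)) read
  2·M_0 + 8·M_1 + 2·M_2 = 6(Δ_1 - Δ_0) = -9
  2·M_1 + 8·M_2 + 2·M_3 = 6(Δ_2 - Δ_1) = 3
Natural end conditions: M_0 = M_3 = 0.
Hence M_0 = 0, M_1 = -13/10, M_2 = 7/10, M_3 = 0.
On [0, 2], with g_0(x) = a_0 + b_0·x + c_0·x² + d_0·x³: c_0 = M_0/2 = 0, d_0 = (M_1 - M_0)/(6h_0) = -13/120, b_0 = Δ_0 - h_0(2M_0 + M_1)/6 = 29/15.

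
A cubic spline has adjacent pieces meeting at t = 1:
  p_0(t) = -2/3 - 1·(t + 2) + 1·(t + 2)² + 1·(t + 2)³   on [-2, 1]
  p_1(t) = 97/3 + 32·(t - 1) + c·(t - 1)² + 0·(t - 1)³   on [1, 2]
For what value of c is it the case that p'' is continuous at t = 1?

p_0''(t) = 2 + 6·(t + 2), so p_0''(1) = 20. On the right, p_1''(1) = 2c, so c = 10.

10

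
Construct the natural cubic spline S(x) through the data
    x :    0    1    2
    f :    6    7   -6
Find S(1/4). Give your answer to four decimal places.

Write M_i for S''(x_i). With h_i = 1, 1 and divided differences Δ_i = 1, -13, the continuity of S' gives the tridiagonal system
  1·M_0 + 4·M_1 + 1·M_2 = 6(Δ_1 - Δ_0) = -84
Natural end conditions: M_0 = M_2 = 0.
Hence M_0 = 0, M_1 = -21, M_2 = 0.
On [0, 1], S(x) = 6 + 9/2·x + 0·x² - 7/2·x³.
With x = 1/4: S(1/4) = 905/128.

7.0703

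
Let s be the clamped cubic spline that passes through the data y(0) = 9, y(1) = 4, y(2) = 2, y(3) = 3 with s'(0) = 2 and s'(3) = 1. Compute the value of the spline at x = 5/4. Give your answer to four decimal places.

With σ_i denoting the second derivative at x_i, h_i = 1, 1, 1, and Δ_i = (y_(i+1) − y_i)/h_i = -5, -2, 1:
  1·σ_0 + 4·σ_1 + 1·σ_2 = 6(Δ_1 - Δ_0) = 18
  1·σ_1 + 4·σ_2 + 1·σ_3 = 6(Δ_2 - Δ_1) = 18
Clamped end conditions give two more equations: 2h_0·σ_0 + h_0·σ_1 = 6(Δ_0 - s'(0)) = -42 and h_2·σ_2 + 2h_2·σ_3 = 6(s'(3) - Δ_2) = 0.
Solving the tridiagonal system: σ_0 = -394/15, σ_1 = 158/15, σ_2 = 32/15, σ_3 = -16/15.
On [1, 2], s(x) = 4 - 88/15·(x - 1) + 79/15·(x - 1)² - 7/5·(x - 1)³.
With (x - 1) = 1/4: s(5/4) = 909/320.

2.8406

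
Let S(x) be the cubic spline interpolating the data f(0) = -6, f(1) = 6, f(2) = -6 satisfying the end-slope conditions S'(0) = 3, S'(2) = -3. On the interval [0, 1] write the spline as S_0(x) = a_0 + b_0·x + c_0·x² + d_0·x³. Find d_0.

-21

Put m_i = S'' at the i-th knot. Here h = (1, 1) and Δ = (12, -12), so the interior equations h_(i-1)·m_(i-1) + 2(h_(i-1)+h_i)·m_i + h_i·m_(i+1) = 6(Δ_i − Δ_(i-1)) read
  1·m_0 + 4·m_1 + 1·m_2 = 6(Δ_1 - Δ_0) = -144
Clamped end conditions give two more equations: 2h_0·m_0 + h_0·m_1 = 6(Δ_0 - S'(0)) = 54 and h_1·m_1 + 2h_1·m_2 = 6(S'(2) - Δ_1) = 54.
Hence m_0 = 60, m_1 = -66, m_2 = 60.
On [0, 1], with S_0(x) = a_0 + b_0·x + c_0·x² + d_0·x³: c_0 = m_0/2 = 30, d_0 = (m_1 - m_0)/(6h_0) = -21, b_0 = Δ_0 - h_0(2m_0 + m_1)/6 = 3.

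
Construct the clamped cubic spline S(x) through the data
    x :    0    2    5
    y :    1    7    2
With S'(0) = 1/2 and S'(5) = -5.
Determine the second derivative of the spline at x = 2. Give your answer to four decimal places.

With σ_i denoting the second derivative at x_i, h_i = 2, 3, and Δ_i = (y_(i+1) − y_i)/h_i = 3, -5/3:
  2·σ_0 + 10·σ_1 + 3·σ_2 = 6(Δ_1 - Δ_0) = -28
Clamped end conditions give two more equations: 2h_0·σ_0 + h_0·σ_1 = 6(Δ_0 - S'(0)) = 15 and h_1·σ_1 + 2h_1·σ_2 = 6(S'(5) - Δ_1) = -20.
Solving the tridiagonal system: σ_0 = 109/20, σ_1 = -17/5, σ_2 = -49/30.

-3.4000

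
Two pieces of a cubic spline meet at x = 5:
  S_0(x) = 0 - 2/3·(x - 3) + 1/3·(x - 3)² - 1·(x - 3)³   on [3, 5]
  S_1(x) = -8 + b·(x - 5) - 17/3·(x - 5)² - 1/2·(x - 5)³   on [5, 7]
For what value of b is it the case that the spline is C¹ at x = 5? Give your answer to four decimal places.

-11.3333

S_0'(x) = -2/3 + 2/3·(x - 3) - 3·(x - 3)², so S_0'(5) = -34/3. On the right, S_1'(5) = b, so b = -34/3.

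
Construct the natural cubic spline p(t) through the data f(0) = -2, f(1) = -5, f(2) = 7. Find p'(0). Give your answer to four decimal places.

Put σ_i = p'' at the i-th knot. Here h = (1, 1) and Δ = (-3, 12), so the interior equations h_(i-1)·σ_(i-1) + 2(h_(i-1)+h_i)·σ_i + h_i·σ_(i+1) = 6(Δ_i − Δ_(i-1)) read
  1·σ_0 + 4·σ_1 + 1·σ_2 = 6(Δ_1 - Δ_0) = 90
Natural end conditions: σ_0 = σ_2 = 0.
Solving: σ_0 = 0, σ_1 = 45/2, σ_2 = 0.
On [0, 1], p'(t) = b_0 + 2c_0·t + 3d_0·t² with b_0 = Δ_0 - h_0(2σ_0 + σ_1)/6 = -27/4, c_0 = σ_0/2 = 0, d_0 = (σ_1 - σ_0)/(6h_0) = 15/4. So p'(0) = -27/4.

-6.7500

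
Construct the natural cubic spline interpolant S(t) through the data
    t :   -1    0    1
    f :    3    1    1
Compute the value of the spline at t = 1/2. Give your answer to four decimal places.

0.8125

Let m_i = S''(x_i). Step sizes h_i = 1, 1; slopes of the chords Δ_i = (y_(i+1) - y_i)/h_i = -2, 0.
  1·m_0 + 4·m_1 + 1·m_2 = 6(Δ_1 - Δ_0) = 12
Natural end conditions: m_0 = m_2 = 0.
Hence m_0 = 0, m_1 = 3, m_2 = 0.
On [0, 1], S(t) = 1 - 1·t + 3/2·t² - 1/2·t³.
With t = 1/2: S(1/2) = 13/16.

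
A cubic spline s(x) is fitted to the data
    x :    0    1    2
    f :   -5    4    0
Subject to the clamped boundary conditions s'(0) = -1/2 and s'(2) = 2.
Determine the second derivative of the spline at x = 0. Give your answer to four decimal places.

49.2500

Put σ_i = s'' at the i-th knot. Here h = (1, 1) and Δ = (9, -4), so the interior equations h_(i-1)·σ_(i-1) + 2(h_(i-1)+h_i)·σ_i + h_i·σ_(i+1) = 6(Δ_i − Δ_(i-1)) read
  1·σ_0 + 4·σ_1 + 1·σ_2 = 6(Δ_1 - Δ_0) = -78
Clamped end conditions give two more equations: 2h_0·σ_0 + h_0·σ_1 = 6(Δ_0 - s'(0)) = 57 and h_1·σ_1 + 2h_1·σ_2 = 6(s'(2) - Δ_1) = 36.
Solving the tridiagonal system: σ_0 = 197/4, σ_1 = -83/2, σ_2 = 155/4.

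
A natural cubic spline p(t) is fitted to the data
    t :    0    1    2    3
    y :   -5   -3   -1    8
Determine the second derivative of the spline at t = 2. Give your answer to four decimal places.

Write M_i for p''(x_i). With h_i = 1, 1, 1 and divided differences Δ_i = 2, 2, 9, the continuity of p' gives the tridiagonal system
  1·M_0 + 4·M_1 + 1·M_2 = 6(Δ_1 - Δ_0) = 0
  1·M_1 + 4·M_2 + 1·M_3 = 6(Δ_2 - Δ_1) = 42
Natural end conditions: M_0 = M_3 = 0.
Hence M_0 = 0, M_1 = -14/5, M_2 = 56/5, M_3 = 0.

11.2000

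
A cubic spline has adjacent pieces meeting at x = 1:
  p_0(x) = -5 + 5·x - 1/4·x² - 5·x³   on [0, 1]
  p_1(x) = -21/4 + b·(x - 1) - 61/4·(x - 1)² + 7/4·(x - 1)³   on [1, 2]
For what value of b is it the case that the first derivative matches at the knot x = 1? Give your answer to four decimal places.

-10.5000

p_0'(x) = 5 - 1/2·x - 15·x², so p_0'(1) = -21/2. On the right, p_1'(1) = b, so b = -21/2.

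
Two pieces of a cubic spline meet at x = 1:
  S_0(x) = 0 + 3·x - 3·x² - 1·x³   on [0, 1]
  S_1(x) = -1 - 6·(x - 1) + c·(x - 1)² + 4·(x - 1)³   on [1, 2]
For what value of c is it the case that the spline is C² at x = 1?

-6

S_0''(x) = -6 - 6·x, so S_0''(1) = -12. On the right, S_1''(1) = 2c, so c = -6.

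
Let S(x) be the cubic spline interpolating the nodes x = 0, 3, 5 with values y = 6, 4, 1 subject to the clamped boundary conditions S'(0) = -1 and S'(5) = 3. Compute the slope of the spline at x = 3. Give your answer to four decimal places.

-2.4500

Put M_i = S'' at the i-th knot. Here h = (3, 2) and Δ = (-2/3, -3/2), so the interior equations h_(i-1)·M_(i-1) + 2(h_(i-1)+h_i)·M_i + h_i·M_(i+1) = 6(Δ_i − Δ_(i-1)) read
  3·M_0 + 10·M_1 + 2·M_2 = 6(Δ_1 - Δ_0) = -5
Clamped end conditions give two more equations: 2h_0·M_0 + h_0·M_1 = 6(Δ_0 - S'(0)) = 2 and h_1·M_1 + 2h_1·M_2 = 6(S'(5) - Δ_1) = 27.
Forward elimination and back-substitution give M_0 = 49/30, M_1 = -13/5, M_2 = 161/20.
On [3, 5], S'(x) = b_1 + 2c_1·(x - 3) + 3d_1·(x - 3)² with b_1 = Δ_1 - h_1(2M_1 + M_2)/6 = -49/20, c_1 = M_1/2 = -13/10, d_1 = (M_2 - M_1)/(6h_1) = 71/80. So S'(3) = -49/20.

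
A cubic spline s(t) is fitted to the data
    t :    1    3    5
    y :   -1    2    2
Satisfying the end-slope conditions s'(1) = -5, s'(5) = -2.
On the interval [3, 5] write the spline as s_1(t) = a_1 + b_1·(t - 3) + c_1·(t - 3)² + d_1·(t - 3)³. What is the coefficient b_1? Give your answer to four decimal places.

Write M_i for s''(x_i). With h_i = 2, 2 and divided differences Δ_i = 3/2, 0, the continuity of s' gives the tridiagonal system
  2·M_0 + 8·M_1 + 2·M_2 = 6(Δ_1 - Δ_0) = -9
Clamped end conditions give two more equations: 2h_0·M_0 + h_0·M_1 = 6(Δ_0 - s'(1)) = 39 and h_1·M_1 + 2h_1·M_2 = 6(s'(5) - Δ_1) = -12.
Forward elimination and back-substitution give M_0 = 93/8, M_1 = -15/4, M_2 = -9/8.
On [3, 5], with s_1(t) = a_1 + b_1·(t - 3) + c_1·(t - 3)² + d_1·(t - 3)³: c_1 = M_1/2 = -15/8, d_1 = (M_2 - M_1)/(6h_1) = 7/32, b_1 = Δ_1 - h_1(2M_1 + M_2)/6 = 23/8.

2.8750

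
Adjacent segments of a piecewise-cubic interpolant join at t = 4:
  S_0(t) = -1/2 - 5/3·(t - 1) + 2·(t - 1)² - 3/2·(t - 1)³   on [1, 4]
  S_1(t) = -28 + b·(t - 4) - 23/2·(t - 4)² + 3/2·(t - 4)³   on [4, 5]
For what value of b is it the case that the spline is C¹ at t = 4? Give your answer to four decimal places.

-30.1667

S_0'(t) = -5/3 + 4·(t - 1) - 9/2·(t - 1)², so S_0'(4) = -181/6. On the right, S_1'(4) = b, so b = -181/6.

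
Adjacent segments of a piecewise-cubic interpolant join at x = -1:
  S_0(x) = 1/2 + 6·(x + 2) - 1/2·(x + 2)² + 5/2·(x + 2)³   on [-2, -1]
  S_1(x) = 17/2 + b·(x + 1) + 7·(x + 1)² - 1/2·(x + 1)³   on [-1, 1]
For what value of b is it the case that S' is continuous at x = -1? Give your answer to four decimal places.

12.5000

S_0'(x) = 6 - 1·(x + 2) + 15/2·(x + 2)², so S_0'(-1) = 25/2. On the right, S_1'(-1) = b, so b = 25/2.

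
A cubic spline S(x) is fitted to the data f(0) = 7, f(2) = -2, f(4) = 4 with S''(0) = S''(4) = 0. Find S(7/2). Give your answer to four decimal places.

1.6211

Put M_i = S'' at the i-th knot. Here h = (2, 2) and Δ = (-9/2, 3), so the interior equations h_(i-1)·M_(i-1) + 2(h_(i-1)+h_i)·M_i + h_i·M_(i+1) = 6(Δ_i − Δ_(i-1)) read
  2·M_0 + 8·M_1 + 2·M_2 = 6(Δ_1 - Δ_0) = 45
Natural end conditions: M_0 = M_2 = 0.
Forward elimination and back-substitution give M_0 = 0, M_1 = 45/8, M_2 = 0.
On [2, 4], S(x) = -2 - 3/4·(x - 2) + 45/16·(x - 2)² - 15/32·(x - 2)³.
With (x - 2) = 3/2: S(7/2) = 415/256.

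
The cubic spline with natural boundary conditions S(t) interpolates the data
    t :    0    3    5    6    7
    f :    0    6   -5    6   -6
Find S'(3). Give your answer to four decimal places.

-7.8271

Put M_i = S'' at the i-th knot. Here h = (3, 2, 1, 1) and Δ = (2, -11/2, 11, -12), so the interior equations h_(i-1)·M_(i-1) + 2(h_(i-1)+h_i)·M_i + h_i·M_(i+1) = 6(Δ_i − Δ_(i-1)) read
  3·M_0 + 10·M_1 + 2·M_2 = 6(Δ_1 - Δ_0) = -45
  2·M_1 + 6·M_2 + 1·M_3 = 6(Δ_2 - Δ_1) = 99
  1·M_2 + 4·M_3 + 1·M_4 = 6(Δ_3 - Δ_2) = -138
Natural end conditions: M_0 = M_4 = 0.
Forward elimination and back-substitution give M_0 = 0, M_1 = -2103/214, M_2 = 2850/107, M_3 = -4404/107, M_4 = 0.
On [3, 5], S'(t) = b_1 + 2c_1·(t - 3) + 3d_1·(t - 3)² with b_1 = Δ_1 - h_1(2M_1 + M_2)/6 = -1675/214, c_1 = M_1/2 = -2103/428, d_1 = (M_2 - M_1)/(6h_1) = 2601/856. So S'(3) = -1675/214.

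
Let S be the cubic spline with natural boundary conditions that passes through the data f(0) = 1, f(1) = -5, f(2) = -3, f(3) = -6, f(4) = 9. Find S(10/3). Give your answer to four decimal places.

Let σ_i = S''(x_i). Step sizes h_i = 1, 1, 1, 1; slopes of the chords Δ_i = (y_(i+1) - y_i)/h_i = -6, 2, -3, 15.
  1·σ_0 + 4·σ_1 + 1·σ_2 = 6(Δ_1 - Δ_0) = 48
  1·σ_1 + 4·σ_2 + 1·σ_3 = 6(Δ_2 - Δ_1) = -30
  1·σ_2 + 4·σ_3 + 1·σ_4 = 6(Δ_3 - Δ_2) = 108
Natural end conditions: σ_0 = σ_4 = 0.
Solving the tridiagonal system: σ_0 = 0, σ_1 = 237/14, σ_2 = -138/7, σ_3 = 447/14, σ_4 = 0.
On [3, 4], S(x) = -6 + 61/14·(x - 3) + 447/28·(x - 3)² - 149/28·(x - 3)³.
With (x - 3) = 1/3: S(10/3) = -1123/378.

-2.9709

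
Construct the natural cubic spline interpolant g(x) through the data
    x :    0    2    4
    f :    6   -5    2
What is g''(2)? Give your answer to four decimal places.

With σ_i denoting the second derivative at x_i, h_i = 2, 2, and Δ_i = (y_(i+1) − y_i)/h_i = -11/2, 7/2:
  2·σ_0 + 8·σ_1 + 2·σ_2 = 6(Δ_1 - Δ_0) = 54
Natural end conditions: σ_0 = σ_2 = 0.
Hence σ_0 = 0, σ_1 = 27/4, σ_2 = 0.

6.7500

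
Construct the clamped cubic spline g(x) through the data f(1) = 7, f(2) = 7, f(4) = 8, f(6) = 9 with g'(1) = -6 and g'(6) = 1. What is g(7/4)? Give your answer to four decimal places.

6.4008

With m_i denoting the second derivative at x_i, h_i = 1, 2, 2, and Δ_i = (y_(i+1) − y_i)/h_i = 0, 1/2, 1/2:
  1·m_0 + 6·m_1 + 2·m_2 = 6(Δ_1 - Δ_0) = 3
  2·m_1 + 8·m_2 + 2·m_3 = 6(Δ_2 - Δ_1) = 0
Clamped end conditions give two more equations: 2h_0·m_0 + h_0·m_1 = 6(Δ_0 - g'(1)) = 36 and h_2·m_2 + 2h_2·m_3 = 6(g'(6) - Δ_2) = 3.
Solving the tridiagonal system: m_0 = 448/23, m_1 = -68/23, m_2 = 29/46, m_3 = 10/23.
On [1, 2], g(x) = 7 - 6·(x - 1) + 224/23·(x - 1)² - 86/23·(x - 1)³.
With (x - 1) = 3/4: g(7/4) = 4711/736.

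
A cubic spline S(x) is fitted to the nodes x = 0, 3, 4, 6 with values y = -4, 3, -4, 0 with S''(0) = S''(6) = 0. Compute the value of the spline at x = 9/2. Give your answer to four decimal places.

-5.2713

Write σ_i for S''(x_i). With h_i = 3, 1, 2 and divided differences Δ_i = 7/3, -7, 2, the continuity of S' gives the tridiagonal system
  3·σ_0 + 8·σ_1 + 1·σ_2 = 6(Δ_1 - Δ_0) = -56
  1·σ_1 + 6·σ_2 + 2·σ_3 = 6(Δ_2 - Δ_1) = 54
Natural end conditions: σ_0 = σ_3 = 0.
Solving: σ_0 = 0, σ_1 = -390/47, σ_2 = 488/47, σ_3 = 0.
On [4, 6], S(x) = -4 - 694/141·(x - 4) + 244/47·(x - 4)² - 122/141·(x - 4)³.
With (x - 4) = 1/2: S(9/2) = -991/188.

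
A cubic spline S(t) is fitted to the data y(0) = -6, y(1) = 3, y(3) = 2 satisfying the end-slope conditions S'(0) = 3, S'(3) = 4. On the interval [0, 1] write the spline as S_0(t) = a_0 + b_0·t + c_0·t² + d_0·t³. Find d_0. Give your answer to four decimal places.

-7.9167

Write σ_i for S''(x_i). With h_i = 1, 2 and divided differences Δ_i = 9, -1/2, the continuity of S' gives the tridiagonal system
  1·σ_0 + 6·σ_1 + 2·σ_2 = 6(Δ_1 - Δ_0) = -57
Clamped end conditions give two more equations: 2h_0·σ_0 + h_0·σ_1 = 6(Δ_0 - S'(0)) = 36 and h_1·σ_1 + 2h_1·σ_2 = 6(S'(3) - Δ_1) = 27.
Hence σ_0 = 167/6, σ_1 = -59/3, σ_2 = 199/12.
On [0, 1], with S_0(t) = a_0 + b_0·t + c_0·t² + d_0·t³: c_0 = σ_0/2 = 167/12, d_0 = (σ_1 - σ_0)/(6h_0) = -95/12, b_0 = Δ_0 - h_0(2σ_0 + σ_1)/6 = 3.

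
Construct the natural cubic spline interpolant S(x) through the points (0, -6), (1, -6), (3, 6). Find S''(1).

6

Put σ_i = S'' at the i-th knot. Here h = (1, 2) and Δ = (0, 6), so the interior equations h_(i-1)·σ_(i-1) + 2(h_(i-1)+h_i)·σ_i + h_i·σ_(i+1) = 6(Δ_i − Δ_(i-1)) read
  1·σ_0 + 6·σ_1 + 2·σ_2 = 6(Δ_1 - Δ_0) = 36
Natural end conditions: σ_0 = σ_2 = 0.
Solving the tridiagonal system: σ_0 = 0, σ_1 = 6, σ_2 = 0.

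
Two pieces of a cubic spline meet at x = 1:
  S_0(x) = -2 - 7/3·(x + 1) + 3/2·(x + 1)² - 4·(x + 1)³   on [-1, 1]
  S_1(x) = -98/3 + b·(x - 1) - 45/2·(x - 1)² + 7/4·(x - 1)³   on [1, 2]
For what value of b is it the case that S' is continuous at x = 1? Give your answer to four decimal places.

-44.3333

S_0'(x) = -7/3 + 3·(x + 1) - 12·(x + 1)², so S_0'(1) = -133/3. On the right, S_1'(1) = b, so b = -133/3.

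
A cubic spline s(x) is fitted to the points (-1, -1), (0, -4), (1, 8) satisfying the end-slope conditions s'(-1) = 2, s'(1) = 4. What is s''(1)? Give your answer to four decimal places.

Let M_i = s''(x_i). Step sizes h_i = 1, 1; slopes of the chords Δ_i = (y_(i+1) - y_i)/h_i = -3, 12.
  1·M_0 + 4·M_1 + 1·M_2 = 6(Δ_1 - Δ_0) = 90
Clamped end conditions give two more equations: 2h_0·M_0 + h_0·M_1 = 6(Δ_0 - s'(-1)) = -30 and h_1·M_1 + 2h_1·M_2 = 6(s'(1) - Δ_1) = -48.
Solving the tridiagonal system: M_0 = -73/2, M_1 = 43, M_2 = -91/2.

-45.5000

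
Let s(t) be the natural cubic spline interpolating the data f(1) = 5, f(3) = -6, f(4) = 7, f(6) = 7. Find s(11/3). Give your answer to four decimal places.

2.6381

Put M_i = s'' at the i-th knot. Here h = (2, 1, 2) and Δ = (-11/2, 13, 0), so the interior equations h_(i-1)·M_(i-1) + 2(h_(i-1)+h_i)·M_i + h_i·M_(i+1) = 6(Δ_i − Δ_(i-1)) read
  2·M_0 + 6·M_1 + 1·M_2 = 6(Δ_1 - Δ_0) = 111
  1·M_1 + 6·M_2 + 2·M_3 = 6(Δ_2 - Δ_1) = -78
Natural end conditions: M_0 = M_3 = 0.
Solving the tridiagonal system: M_0 = 0, M_1 = 744/35, M_2 = -579/35, M_3 = 0.
On [3, 4], s(t) = -6 + 607/70·(t - 3) + 372/35·(t - 3)² - 63/10·(t - 3)³.
With (t - 3) = 2/3: s(11/3) = 277/105.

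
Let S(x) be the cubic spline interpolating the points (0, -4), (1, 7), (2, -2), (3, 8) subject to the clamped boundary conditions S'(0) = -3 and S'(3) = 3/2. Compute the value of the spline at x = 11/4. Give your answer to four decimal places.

6.2172

Let M_i = S''(x_i). Step sizes h_i = 1, 1, 1; slopes of the chords Δ_i = (y_(i+1) - y_i)/h_i = 11, -9, 10.
  1·M_0 + 4·M_1 + 1·M_2 = 6(Δ_1 - Δ_0) = -120
  1·M_1 + 4·M_2 + 1·M_3 = 6(Δ_2 - Δ_1) = 114
Clamped end conditions give two more equations: 2h_0·M_0 + h_0·M_1 = 6(Δ_0 - S'(0)) = 84 and h_2·M_2 + 2h_2·M_3 = 6(S'(3) - Δ_2) = -51.
Solving the tridiagonal system: M_0 = 367/5, M_1 = -314/5, M_2 = 289/5, M_3 = -272/5.
On [2, 3], S(x) = -2 - 1/5·(x - 2) + 289/10·(x - 2)² - 187/10·(x - 2)³.
With (x - 2) = 3/4: S(11/4) = 3979/640.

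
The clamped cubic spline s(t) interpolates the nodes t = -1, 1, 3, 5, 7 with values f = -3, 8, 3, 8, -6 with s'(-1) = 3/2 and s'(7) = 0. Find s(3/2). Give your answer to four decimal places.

7.6758

Write m_i for s''(x_i). With h_i = 2, 2, 2, 2 and divided differences Δ_i = 11/2, -5/2, 5/2, -7, the continuity of s' gives the tridiagonal system
  2·m_0 + 8·m_1 + 2·m_2 = 6(Δ_1 - Δ_0) = -48
  2·m_1 + 8·m_2 + 2·m_3 = 6(Δ_2 - Δ_1) = 30
  2·m_2 + 8·m_3 + 2·m_4 = 6(Δ_3 - Δ_2) = -57
Clamped end conditions give two more equations: 2h_0·m_0 + h_0·m_1 = 6(Δ_0 - s'(-1)) = 24 and h_3·m_3 + 2h_3·m_4 = 6(s'(7) - Δ_3) = 42.
Solving the tridiagonal system: m_0 = 657/56, m_1 = -321/28, m_2 = 81/8, m_3 = -393/28, m_4 = 981/56.
On [1, 3], s(t) = 8 + 99/56·(t - 1) - 321/56·(t - 1)² + 403/224·(t - 1)³.
With (t - 1) = 1/2: s(3/2) = 1965/256.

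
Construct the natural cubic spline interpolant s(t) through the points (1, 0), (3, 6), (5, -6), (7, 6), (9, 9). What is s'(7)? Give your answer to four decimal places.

5.9464

Write M_i for s''(x_i). With h_i = 2, 2, 2, 2 and divided differences Δ_i = 3, -6, 6, 3/2, the continuity of s' gives the tridiagonal system
  2·M_0 + 8·M_1 + 2·M_2 = 6(Δ_1 - Δ_0) = -54
  2·M_1 + 8·M_2 + 2·M_3 = 6(Δ_2 - Δ_1) = 72
  2·M_2 + 8·M_3 + 2·M_4 = 6(Δ_3 - Δ_2) = -27
Natural end conditions: M_0 = M_4 = 0.
Solving: M_0 = 0, M_1 = -1125/112, M_2 = 369/28, M_3 = -747/112, M_4 = 0.
On [7, 9], s'(t) = b_3 + 2c_3·(t - 7) + 3d_3·(t - 7)² with b_3 = Δ_3 - h_3(2M_3 + M_4)/6 = 333/56, c_3 = M_3/2 = -747/224, d_3 = (M_4 - M_3)/(6h_3) = 249/448. So s'(7) = 333/56.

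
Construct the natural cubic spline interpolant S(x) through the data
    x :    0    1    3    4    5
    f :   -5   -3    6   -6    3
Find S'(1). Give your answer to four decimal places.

Let M_i = S''(x_i). Step sizes h_i = 1, 2, 1, 1; slopes of the chords Δ_i = (y_(i+1) - y_i)/h_i = 2, 9/2, -12, 9.
  1·M_0 + 6·M_1 + 2·M_2 = 6(Δ_1 - Δ_0) = 15
  2·M_1 + 6·M_2 + 1·M_3 = 6(Δ_2 - Δ_1) = -99
  1·M_2 + 4·M_3 + 1·M_4 = 6(Δ_3 - Δ_2) = 126
Natural end conditions: M_0 = M_4 = 0.
Forward elimination and back-substitution give M_0 = 0, M_1 = 1389/122, M_2 = -1626/61, M_3 = 2328/61, M_4 = 0.
On [1, 3], S'(x) = b_1 + 2c_1·(x - 1) + 3d_1·(x - 1)² with b_1 = Δ_1 - h_1(2M_1 + M_2)/6 = 707/122, c_1 = M_1/2 = 1389/244, d_1 = (M_2 - M_1)/(6h_1) = -1547/488. So S'(1) = 707/122.

5.7951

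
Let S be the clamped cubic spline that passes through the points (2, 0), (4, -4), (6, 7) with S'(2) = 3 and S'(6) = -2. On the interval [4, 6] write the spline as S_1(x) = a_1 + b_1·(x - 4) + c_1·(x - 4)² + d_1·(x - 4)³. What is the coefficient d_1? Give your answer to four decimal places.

Put σ_i = S'' at the i-th knot. Here h = (2, 2) and Δ = (-2, 11/2), so the interior equations h_(i-1)·σ_(i-1) + 2(h_(i-1)+h_i)·σ_i + h_i·σ_(i+1) = 6(Δ_i − Δ_(i-1)) read
  2·σ_0 + 8·σ_1 + 2·σ_2 = 6(Δ_1 - Δ_0) = 45
Clamped end conditions give two more equations: 2h_0·σ_0 + h_0·σ_1 = 6(Δ_0 - S'(2)) = -30 and h_1·σ_1 + 2h_1·σ_2 = 6(S'(6) - Δ_1) = -45.
Solving: σ_0 = -115/8, σ_1 = 55/4, σ_2 = -145/8.
On [4, 6], with S_1(x) = a_1 + b_1·(x - 4) + c_1·(x - 4)² + d_1·(x - 4)³: c_1 = σ_1/2 = 55/8, d_1 = (σ_2 - σ_1)/(6h_1) = -85/32, b_1 = Δ_1 - h_1(2σ_1 + σ_2)/6 = 19/8.

-2.6563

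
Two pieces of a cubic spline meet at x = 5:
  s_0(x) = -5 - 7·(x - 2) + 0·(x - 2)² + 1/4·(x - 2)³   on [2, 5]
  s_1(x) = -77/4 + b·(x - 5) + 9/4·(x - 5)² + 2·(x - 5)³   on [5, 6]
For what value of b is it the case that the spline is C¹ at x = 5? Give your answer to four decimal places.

s_0'(x) = -7 + 0·(x - 2) + 3/4·(x - 2)², so s_0'(5) = -1/4. On the right, s_1'(5) = b, so b = -1/4.

-0.2500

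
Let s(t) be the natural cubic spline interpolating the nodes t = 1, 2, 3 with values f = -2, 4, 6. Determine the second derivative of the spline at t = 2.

-6

Write M_i for s''(x_i). With h_i = 1, 1 and divided differences Δ_i = 6, 2, the continuity of s' gives the tridiagonal system
  1·M_0 + 4·M_1 + 1·M_2 = 6(Δ_1 - Δ_0) = -24
Natural end conditions: M_0 = M_2 = 0.
Forward elimination and back-substitution give M_0 = 0, M_1 = -6, M_2 = 0.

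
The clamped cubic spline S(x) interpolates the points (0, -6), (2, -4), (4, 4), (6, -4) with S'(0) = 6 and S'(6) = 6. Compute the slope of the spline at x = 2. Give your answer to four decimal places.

With σ_i denoting the second derivative at x_i, h_i = 2, 2, 2, and Δ_i = (y_(i+1) − y_i)/h_i = 1, 4, -4:
  2·σ_0 + 8·σ_1 + 2·σ_2 = 6(Δ_1 - Δ_0) = 18
  2·σ_1 + 8·σ_2 + 2·σ_3 = 6(Δ_2 - Δ_1) = -48
Clamped end conditions give two more equations: 2h_0·σ_0 + h_0·σ_1 = 6(Δ_0 - S'(0)) = -30 and h_2·σ_2 + 2h_2·σ_3 = 6(S'(6) - Δ_2) = 60.
Forward elimination and back-substitution give σ_0 = -59/5, σ_1 = 43/5, σ_2 = -68/5, σ_3 = 109/5.
On [2, 4], S'(x) = b_1 + 2c_1·(x - 2) + 3d_1·(x - 2)² with b_1 = Δ_1 - h_1(2σ_1 + σ_2)/6 = 14/5, c_1 = σ_1/2 = 43/10, d_1 = (σ_2 - σ_1)/(6h_1) = -37/20. So S'(2) = 14/5.

2.8000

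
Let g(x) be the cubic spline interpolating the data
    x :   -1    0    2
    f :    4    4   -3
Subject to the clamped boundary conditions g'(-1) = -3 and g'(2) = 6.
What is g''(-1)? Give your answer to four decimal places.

15.5000

Put m_i = g'' at the i-th knot. Here h = (1, 2) and Δ = (0, -7/2), so the interior equations h_(i-1)·m_(i-1) + 2(h_(i-1)+h_i)·m_i + h_i·m_(i+1) = 6(Δ_i − Δ_(i-1)) read
  1·m_0 + 6·m_1 + 2·m_2 = 6(Δ_1 - Δ_0) = -21
Clamped end conditions give two more equations: 2h_0·m_0 + h_0·m_1 = 6(Δ_0 - g'(-1)) = 18 and h_1·m_1 + 2h_1·m_2 = 6(g'(2) - Δ_1) = 57.
Solving the tridiagonal system: m_0 = 31/2, m_1 = -13, m_2 = 83/4.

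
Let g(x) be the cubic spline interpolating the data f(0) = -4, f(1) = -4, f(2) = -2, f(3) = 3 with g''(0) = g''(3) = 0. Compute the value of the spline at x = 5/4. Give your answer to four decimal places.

-3.7656

Put m_i = g'' at the i-th knot. Here h = (1, 1, 1) and Δ = (0, 2, 5), so the interior equations h_(i-1)·m_(i-1) + 2(h_(i-1)+h_i)·m_i + h_i·m_(i+1) = 6(Δ_i − Δ_(i-1)) read
  1·m_0 + 4·m_1 + 1·m_2 = 6(Δ_1 - Δ_0) = 12
  1·m_1 + 4·m_2 + 1·m_3 = 6(Δ_2 - Δ_1) = 18
Natural end conditions: m_0 = m_3 = 0.
Forward elimination and back-substitution give m_0 = 0, m_1 = 2, m_2 = 4, m_3 = 0.
On [1, 2], g(x) = -4 + 2/3·(x - 1) + 1·(x - 1)² + 1/3·(x - 1)³.
With (x - 1) = 1/4: g(5/4) = -241/64.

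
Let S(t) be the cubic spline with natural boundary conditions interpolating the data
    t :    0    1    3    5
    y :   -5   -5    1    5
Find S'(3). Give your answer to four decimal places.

Write m_i for S''(x_i). With h_i = 1, 2, 2 and divided differences Δ_i = 0, 3, 2, the continuity of S' gives the tridiagonal system
  1·m_0 + 6·m_1 + 2·m_2 = 6(Δ_1 - Δ_0) = 18
  2·m_1 + 8·m_2 + 2·m_3 = 6(Δ_2 - Δ_1) = -6
Natural end conditions: m_0 = m_3 = 0.
Solving: m_0 = 0, m_1 = 39/11, m_2 = -18/11, m_3 = 0.
On [3, 5], S'(t) = b_2 + 2c_2·(t - 3) + 3d_2·(t - 3)² with b_2 = Δ_2 - h_2(2m_2 + m_3)/6 = 34/11, c_2 = m_2/2 = -9/11, d_2 = (m_3 - m_2)/(6h_2) = 3/22. So S'(3) = 34/11.

3.0909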